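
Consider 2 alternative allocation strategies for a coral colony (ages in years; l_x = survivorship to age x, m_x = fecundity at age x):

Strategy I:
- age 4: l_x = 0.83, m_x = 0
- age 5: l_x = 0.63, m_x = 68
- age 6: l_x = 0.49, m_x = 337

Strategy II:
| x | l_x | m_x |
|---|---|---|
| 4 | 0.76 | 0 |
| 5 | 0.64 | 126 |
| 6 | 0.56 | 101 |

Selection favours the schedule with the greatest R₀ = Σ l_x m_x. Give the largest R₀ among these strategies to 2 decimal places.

Strategy I: R₀ = 0.83×0 + 0.63×68 + 0.49×337 = 207.9700
Strategy II: R₀ = 0.76×0 + 0.64×126 + 0.56×101 = 137.2000
Highest R₀: strategy I with 207.9700.

207.97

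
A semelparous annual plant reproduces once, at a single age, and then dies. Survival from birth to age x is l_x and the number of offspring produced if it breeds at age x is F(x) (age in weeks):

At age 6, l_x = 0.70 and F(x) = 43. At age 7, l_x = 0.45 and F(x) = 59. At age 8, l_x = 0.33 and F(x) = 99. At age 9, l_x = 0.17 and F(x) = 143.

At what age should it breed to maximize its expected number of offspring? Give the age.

8

Expected offspring if breeding at age x = l_x × F(x):
  age 6: 0.70 × 43 = 30.100
  age 7: 0.45 × 59 = 26.550
  age 8: 0.33 × 99 = 32.670
  age 9: 0.17 × 143 = 24.310
Maximum at age 8 (32.670).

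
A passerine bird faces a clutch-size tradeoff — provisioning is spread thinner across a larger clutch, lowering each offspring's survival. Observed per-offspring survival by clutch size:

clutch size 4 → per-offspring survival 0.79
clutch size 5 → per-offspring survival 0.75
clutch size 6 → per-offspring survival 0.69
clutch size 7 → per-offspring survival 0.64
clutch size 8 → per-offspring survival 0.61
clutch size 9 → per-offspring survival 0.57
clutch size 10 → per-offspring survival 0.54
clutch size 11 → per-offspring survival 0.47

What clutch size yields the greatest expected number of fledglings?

10

Expected fledglings = c × s(c):
  c=4: 4 × 0.79 = 3.160
  c=5: 5 × 0.75 = 3.750
  c=6: 6 × 0.69 = 4.140
  c=7: 7 × 0.64 = 4.480
  c=8: 8 × 0.61 = 4.880
  c=9: 9 × 0.57 = 5.130
  c=10: 10 × 0.54 = 5.400
  c=11: 11 × 0.47 = 5.170
Maximum at c = 10 (5.400 fledglings).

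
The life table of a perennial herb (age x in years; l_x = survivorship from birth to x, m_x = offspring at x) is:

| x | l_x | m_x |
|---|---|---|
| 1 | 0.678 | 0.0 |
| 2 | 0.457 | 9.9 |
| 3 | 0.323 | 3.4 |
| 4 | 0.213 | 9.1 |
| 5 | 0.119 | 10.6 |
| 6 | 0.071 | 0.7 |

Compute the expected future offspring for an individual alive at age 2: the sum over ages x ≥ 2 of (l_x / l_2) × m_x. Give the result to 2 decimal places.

19.41

l_2 = 0.457. Conditional survival from age 2 to x is l_x / l_2.
  x=2: (0.457/0.457) × 9.9 = 9.9000
  x=3: (0.323/0.457) × 3.4 = 2.4031
  x=4: (0.213/0.457) × 9.1 = 4.2414
  x=5: (0.119/0.457) × 10.6 = 2.7602
  x=6: (0.071/0.457) × 0.7 = 0.1088
Sum = 9.9000 + 2.4031 + 4.2414 + 2.7602 + 0.1088 = 19.4133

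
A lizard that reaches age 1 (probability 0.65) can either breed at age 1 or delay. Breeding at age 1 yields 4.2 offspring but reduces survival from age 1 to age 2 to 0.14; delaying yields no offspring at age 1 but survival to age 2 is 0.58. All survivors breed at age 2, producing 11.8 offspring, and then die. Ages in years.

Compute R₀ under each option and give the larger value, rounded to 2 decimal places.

4.45

breed at age 1: R₀ = 0.65 × (4.2 + 0.14 × 11.8) = 0.65 × 5.8520 = 3.8038
delay to age 2: R₀ = 0.65 × (0.58 × 11.8) = 0.65 × 6.8440 = 4.4486
Higher: delay to age 2 (4.4486).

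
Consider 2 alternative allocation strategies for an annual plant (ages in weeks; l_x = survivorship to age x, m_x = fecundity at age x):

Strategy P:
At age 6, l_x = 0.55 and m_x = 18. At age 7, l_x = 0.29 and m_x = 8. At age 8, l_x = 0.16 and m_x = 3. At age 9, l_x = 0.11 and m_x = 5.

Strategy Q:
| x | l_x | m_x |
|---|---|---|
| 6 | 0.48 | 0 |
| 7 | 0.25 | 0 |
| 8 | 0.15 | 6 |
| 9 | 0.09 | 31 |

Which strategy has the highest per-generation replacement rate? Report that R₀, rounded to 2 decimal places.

13.25

Strategy P: R₀ = 0.55×18 + 0.29×8 + 0.16×3 + 0.11×5 = 13.2500
Strategy Q: R₀ = 0.48×0 + 0.25×0 + 0.15×6 + 0.09×31 = 3.6900
Highest R₀: strategy P with 13.2500.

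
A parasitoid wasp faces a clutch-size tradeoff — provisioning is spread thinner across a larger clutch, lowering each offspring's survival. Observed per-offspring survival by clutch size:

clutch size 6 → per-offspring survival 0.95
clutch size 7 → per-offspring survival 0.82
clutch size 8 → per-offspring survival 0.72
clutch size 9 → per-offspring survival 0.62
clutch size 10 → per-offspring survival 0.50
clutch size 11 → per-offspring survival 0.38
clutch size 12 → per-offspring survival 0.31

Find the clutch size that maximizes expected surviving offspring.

8

Expected surviving offspring = c × s(c):
  c=6: 6 × 0.95 = 5.700
  c=7: 7 × 0.82 = 5.740
  c=8: 8 × 0.72 = 5.760
  c=9: 9 × 0.62 = 5.580
  c=10: 10 × 0.50 = 5.000
  c=11: 11 × 0.38 = 4.180
  c=12: 12 × 0.31 = 3.720
Maximum at c = 8 (5.760 surviving offspring).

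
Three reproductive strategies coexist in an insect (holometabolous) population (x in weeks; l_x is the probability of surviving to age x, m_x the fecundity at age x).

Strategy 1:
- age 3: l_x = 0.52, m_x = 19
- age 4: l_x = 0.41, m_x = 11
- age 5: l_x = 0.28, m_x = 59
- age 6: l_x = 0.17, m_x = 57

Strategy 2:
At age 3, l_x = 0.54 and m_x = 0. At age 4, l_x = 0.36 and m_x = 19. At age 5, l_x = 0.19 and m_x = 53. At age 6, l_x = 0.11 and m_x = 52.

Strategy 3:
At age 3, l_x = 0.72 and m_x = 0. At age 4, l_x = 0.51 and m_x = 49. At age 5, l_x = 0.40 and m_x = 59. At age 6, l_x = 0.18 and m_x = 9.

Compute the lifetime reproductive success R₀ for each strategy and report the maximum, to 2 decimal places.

50.21

Strategy 1: R₀ = 0.52×19 + 0.41×11 + 0.28×59 + 0.17×57 = 40.6000
Strategy 2: R₀ = 0.54×0 + 0.36×19 + 0.19×53 + 0.11×52 = 22.6300
Strategy 3: R₀ = 0.72×0 + 0.51×49 + 0.40×59 + 0.18×9 = 50.2100
Highest R₀: strategy 3 with 50.2100.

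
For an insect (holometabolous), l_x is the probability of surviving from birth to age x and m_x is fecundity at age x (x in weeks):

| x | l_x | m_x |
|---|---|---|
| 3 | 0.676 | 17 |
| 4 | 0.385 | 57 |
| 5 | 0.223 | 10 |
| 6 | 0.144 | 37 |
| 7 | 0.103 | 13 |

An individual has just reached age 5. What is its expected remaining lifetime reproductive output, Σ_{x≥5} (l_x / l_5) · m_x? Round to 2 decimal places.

l_5 = 0.223. Conditional survival from age 5 to x is l_x / l_5.
  x=5: (0.223/0.223) × 10 = 10.0000
  x=6: (0.144/0.223) × 37 = 23.8924
  x=7: (0.103/0.223) × 13 = 6.0045
Sum = 10.0000 + 23.8924 + 6.0045 = 39.8969

39.90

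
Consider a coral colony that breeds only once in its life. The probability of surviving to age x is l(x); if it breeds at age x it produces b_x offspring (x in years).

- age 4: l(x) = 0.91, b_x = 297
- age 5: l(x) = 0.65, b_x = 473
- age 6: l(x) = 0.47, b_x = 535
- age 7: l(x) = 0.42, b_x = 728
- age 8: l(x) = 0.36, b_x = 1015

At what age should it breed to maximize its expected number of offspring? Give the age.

8

Expected offspring if breeding at age x = l(x) × b_x:
  age 4: 0.91 × 297 = 270.270
  age 5: 0.65 × 473 = 307.450
  age 6: 0.47 × 535 = 251.450
  age 7: 0.42 × 728 = 305.760
  age 8: 0.36 × 1015 = 365.400
Maximum at age 8 (365.400).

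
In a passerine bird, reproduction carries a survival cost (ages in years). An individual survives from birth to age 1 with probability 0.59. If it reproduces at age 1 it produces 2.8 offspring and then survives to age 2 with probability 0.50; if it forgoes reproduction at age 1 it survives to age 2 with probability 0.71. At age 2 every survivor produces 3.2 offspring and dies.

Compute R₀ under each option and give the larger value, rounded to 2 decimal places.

breed at age 1: R₀ = 0.59 × (2.8 + 0.50 × 3.2) = 0.59 × 4.4000 = 2.5960
delay to age 2: R₀ = 0.59 × (0.71 × 3.2) = 0.59 × 2.2720 = 1.3405
Higher: breed at age 1 (2.5960).

2.60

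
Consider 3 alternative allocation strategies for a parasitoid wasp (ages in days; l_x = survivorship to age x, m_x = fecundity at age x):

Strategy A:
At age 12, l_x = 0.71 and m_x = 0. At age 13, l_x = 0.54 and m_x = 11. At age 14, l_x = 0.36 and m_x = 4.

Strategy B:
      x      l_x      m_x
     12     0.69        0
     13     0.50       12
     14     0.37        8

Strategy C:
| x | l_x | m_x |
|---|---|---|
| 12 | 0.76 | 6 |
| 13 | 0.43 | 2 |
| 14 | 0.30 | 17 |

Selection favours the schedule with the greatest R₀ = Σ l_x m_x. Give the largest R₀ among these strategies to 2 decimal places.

Strategy A: R₀ = 0.71×0 + 0.54×11 + 0.36×4 = 7.3800
Strategy B: R₀ = 0.69×0 + 0.50×12 + 0.37×8 = 8.9600
Strategy C: R₀ = 0.76×6 + 0.43×2 + 0.30×17 = 10.5200
Highest R₀: strategy C with 10.5200.

10.52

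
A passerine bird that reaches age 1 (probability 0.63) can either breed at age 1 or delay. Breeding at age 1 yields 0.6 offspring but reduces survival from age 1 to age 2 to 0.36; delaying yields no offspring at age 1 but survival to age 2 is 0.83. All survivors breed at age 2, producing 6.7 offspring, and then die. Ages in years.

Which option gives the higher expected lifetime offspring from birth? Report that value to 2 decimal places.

3.50

breed at age 1: R₀ = 0.63 × (0.6 + 0.36 × 6.7) = 0.63 × 3.0120 = 1.8976
delay to age 2: R₀ = 0.63 × (0.83 × 6.7) = 0.63 × 5.5610 = 3.5034
Higher: delay to age 2 (3.5034).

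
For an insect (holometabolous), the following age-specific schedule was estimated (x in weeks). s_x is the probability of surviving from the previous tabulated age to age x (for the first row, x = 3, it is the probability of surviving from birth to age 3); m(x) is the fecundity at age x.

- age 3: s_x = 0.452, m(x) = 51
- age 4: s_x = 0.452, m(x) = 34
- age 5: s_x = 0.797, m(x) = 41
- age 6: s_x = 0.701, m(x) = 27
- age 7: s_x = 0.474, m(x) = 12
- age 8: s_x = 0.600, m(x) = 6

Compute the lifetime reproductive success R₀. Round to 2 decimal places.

Survivorship from birth: l_x = s_3·s_4·…·s_x.
  l_3 = 0.45200
  l_4 = 0.20430
  l_5 = 0.16283
  l_6 = 0.11414
  l_7 = 0.05410
  l_8 = 0.03246
R₀ = Σ l_x m(x):
  age 3: 0.45200 × 51 = 23.0520
  age 4: 0.20430 × 34 = 6.9462
  age 5: 0.16283 × 41 = 6.6760
  age 6: 0.11414 × 27 = 3.0818
  age 7: 0.05410 × 12 = 0.6492
  age 8: 0.03246 × 6 = 0.1948
R₀ = 23.0520 + 6.9462 + 6.6760 + 3.0818 + 0.6492 + 0.1948 = 40.6000

40.60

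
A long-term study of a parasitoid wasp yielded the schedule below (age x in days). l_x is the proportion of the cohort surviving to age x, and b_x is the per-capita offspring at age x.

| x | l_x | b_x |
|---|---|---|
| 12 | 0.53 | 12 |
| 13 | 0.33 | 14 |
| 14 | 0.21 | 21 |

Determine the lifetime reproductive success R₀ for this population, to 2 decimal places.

15.39

R₀ = Σ l_x b_x:
  age 12: 0.53 × 12 = 6.3600
  age 13: 0.33 × 14 = 4.6200
  age 14: 0.21 × 21 = 4.4100
R₀ = 6.3600 + 4.6200 + 4.4100 = 15.3900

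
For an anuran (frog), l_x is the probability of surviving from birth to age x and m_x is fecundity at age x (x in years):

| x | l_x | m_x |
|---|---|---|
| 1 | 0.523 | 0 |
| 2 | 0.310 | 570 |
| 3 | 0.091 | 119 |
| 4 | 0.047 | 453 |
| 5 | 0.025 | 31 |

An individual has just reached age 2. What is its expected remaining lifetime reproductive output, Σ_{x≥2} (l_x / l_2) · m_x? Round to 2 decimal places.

676.11

l_2 = 0.310. Conditional survival from age 2 to x is l_x / l_2.
  x=2: (0.310/0.310) × 570 = 570.0000
  x=3: (0.091/0.310) × 119 = 34.9323
  x=4: (0.047/0.310) × 453 = 68.6806
  x=5: (0.025/0.310) × 31 = 2.5000
Sum = 570.0000 + 34.9323 + 68.6806 + 2.5000 = 676.1129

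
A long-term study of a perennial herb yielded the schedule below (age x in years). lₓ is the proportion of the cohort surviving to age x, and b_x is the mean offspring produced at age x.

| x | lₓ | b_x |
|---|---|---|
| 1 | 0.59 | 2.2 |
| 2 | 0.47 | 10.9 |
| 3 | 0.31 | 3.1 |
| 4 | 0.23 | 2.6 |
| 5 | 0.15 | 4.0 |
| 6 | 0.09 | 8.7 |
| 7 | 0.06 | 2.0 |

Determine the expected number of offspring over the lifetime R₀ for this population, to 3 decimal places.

9.483

R₀ = Σ lₓ b_x:
  age 1: 0.59 × 2.2 = 1.2980
  age 2: 0.47 × 10.9 = 5.1230
  age 3: 0.31 × 3.1 = 0.9610
  age 4: 0.23 × 2.6 = 0.5980
  age 5: 0.15 × 4.0 = 0.6000
  age 6: 0.09 × 8.7 = 0.7830
  age 7: 0.06 × 2.0 = 0.1200
R₀ = 1.2980 + 5.1230 + 0.9610 + 0.5980 + 0.6000 + 0.7830 + 0.1200 = 9.4830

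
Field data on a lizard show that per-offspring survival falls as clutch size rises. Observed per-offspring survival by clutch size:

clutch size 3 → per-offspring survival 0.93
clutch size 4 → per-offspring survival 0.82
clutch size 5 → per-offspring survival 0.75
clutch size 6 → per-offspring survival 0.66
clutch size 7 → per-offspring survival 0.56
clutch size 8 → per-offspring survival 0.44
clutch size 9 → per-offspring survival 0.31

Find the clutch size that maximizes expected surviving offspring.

6

Expected surviving offspring = c × s(c):
  c=3: 3 × 0.93 = 2.790
  c=4: 4 × 0.82 = 3.280
  c=5: 5 × 0.75 = 3.750
  c=6: 6 × 0.66 = 3.960
  c=7: 7 × 0.56 = 3.920
  c=8: 8 × 0.44 = 3.520
  c=9: 9 × 0.31 = 2.790
Maximum at c = 6 (3.960 surviving offspring).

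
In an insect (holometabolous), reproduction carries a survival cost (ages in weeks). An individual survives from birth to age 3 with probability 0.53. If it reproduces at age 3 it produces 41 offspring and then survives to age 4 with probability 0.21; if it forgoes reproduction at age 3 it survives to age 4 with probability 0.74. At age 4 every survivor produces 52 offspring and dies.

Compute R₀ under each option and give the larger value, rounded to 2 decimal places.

27.52

breed at age 3: R₀ = 0.53 × (41 + 0.21 × 52) = 0.53 × 51.9200 = 27.5176
delay to age 4: R₀ = 0.53 × (0.74 × 52) = 0.53 × 38.4800 = 20.3944
Higher: breed at age 3 (27.5176).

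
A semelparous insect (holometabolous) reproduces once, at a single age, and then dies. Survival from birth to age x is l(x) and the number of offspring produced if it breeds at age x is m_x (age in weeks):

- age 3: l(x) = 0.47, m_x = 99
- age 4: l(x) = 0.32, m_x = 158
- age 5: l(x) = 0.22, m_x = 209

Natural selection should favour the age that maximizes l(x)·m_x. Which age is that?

4

Expected offspring if breeding at age x = l(x) × m_x:
  age 3: 0.47 × 99 = 46.530
  age 4: 0.32 × 158 = 50.560
  age 5: 0.22 × 209 = 45.980
Maximum at age 4 (50.560).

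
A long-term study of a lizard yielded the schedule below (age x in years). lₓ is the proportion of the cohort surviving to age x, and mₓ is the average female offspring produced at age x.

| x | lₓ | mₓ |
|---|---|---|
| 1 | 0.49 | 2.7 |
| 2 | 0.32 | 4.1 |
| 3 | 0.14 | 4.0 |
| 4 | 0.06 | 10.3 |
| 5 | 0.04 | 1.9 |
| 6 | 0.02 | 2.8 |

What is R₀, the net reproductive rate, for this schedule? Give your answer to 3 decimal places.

R₀ = Σ lₓ mₓ:
  age 1: 0.49 × 2.7 = 1.3230
  age 2: 0.32 × 4.1 = 1.3120
  age 3: 0.14 × 4.0 = 0.5600
  age 4: 0.06 × 10.3 = 0.6180
  age 5: 0.04 × 1.9 = 0.0760
  age 6: 0.02 × 2.8 = 0.0560
R₀ = 1.3230 + 1.3120 + 0.5600 + 0.6180 + 0.0760 + 0.0560 = 3.9450

3.945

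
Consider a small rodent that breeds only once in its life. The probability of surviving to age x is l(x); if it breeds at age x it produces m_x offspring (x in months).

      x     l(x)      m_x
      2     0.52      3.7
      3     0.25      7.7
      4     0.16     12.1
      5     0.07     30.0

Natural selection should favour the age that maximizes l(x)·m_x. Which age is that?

Expected offspring if breeding at age x = l(x) × m_x:
  age 2: 0.52 × 3.7 = 1.924
  age 3: 0.25 × 7.7 = 1.925
  age 4: 0.16 × 12.1 = 1.936
  age 5: 0.07 × 30.0 = 2.100
Maximum at age 5 (2.100).

5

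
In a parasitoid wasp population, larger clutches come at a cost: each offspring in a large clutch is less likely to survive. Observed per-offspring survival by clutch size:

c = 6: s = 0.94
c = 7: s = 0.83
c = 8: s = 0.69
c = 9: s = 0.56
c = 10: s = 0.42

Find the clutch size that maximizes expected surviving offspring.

Expected surviving offspring = c × s(c):
  c=6: 6 × 0.94 = 5.640
  c=7: 7 × 0.83 = 5.810
  c=8: 8 × 0.69 = 5.520
  c=9: 9 × 0.56 = 5.040
  c=10: 10 × 0.42 = 4.200
Maximum at c = 7 (5.810 surviving offspring).

7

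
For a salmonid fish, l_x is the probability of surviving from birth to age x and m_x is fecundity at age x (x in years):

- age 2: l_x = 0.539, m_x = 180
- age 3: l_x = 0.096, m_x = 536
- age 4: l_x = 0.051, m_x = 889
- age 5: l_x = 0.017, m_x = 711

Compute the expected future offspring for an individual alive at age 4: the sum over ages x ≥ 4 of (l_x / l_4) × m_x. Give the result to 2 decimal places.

1126.00

l_4 = 0.051. Conditional survival from age 4 to x is l_x / l_4.
  x=4: (0.051/0.051) × 889 = 889.0000
  x=5: (0.017/0.051) × 711 = 237.0000
Sum = 889.0000 + 237.0000 = 1126.0000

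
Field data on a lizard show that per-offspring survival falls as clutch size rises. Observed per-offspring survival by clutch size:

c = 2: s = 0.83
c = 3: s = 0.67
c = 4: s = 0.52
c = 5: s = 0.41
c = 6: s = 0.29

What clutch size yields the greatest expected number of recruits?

Expected recruits = c × s(c):
  c=2: 2 × 0.83 = 1.660
  c=3: 3 × 0.67 = 2.010
  c=4: 4 × 0.52 = 2.080
  c=5: 5 × 0.41 = 2.050
  c=6: 6 × 0.29 = 1.740
Maximum at c = 4 (2.080 recruits).

4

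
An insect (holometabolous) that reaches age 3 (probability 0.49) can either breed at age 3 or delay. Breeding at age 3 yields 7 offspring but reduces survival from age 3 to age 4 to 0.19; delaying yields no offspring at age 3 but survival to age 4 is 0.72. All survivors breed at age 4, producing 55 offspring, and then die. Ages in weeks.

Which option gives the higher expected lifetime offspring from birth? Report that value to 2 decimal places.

breed at age 3: R₀ = 0.49 × (7 + 0.19 × 55) = 0.49 × 17.4500 = 8.5505
delay to age 4: R₀ = 0.49 × (0.72 × 55) = 0.49 × 39.6000 = 19.4040
Higher: delay to age 4 (19.4040).

19.40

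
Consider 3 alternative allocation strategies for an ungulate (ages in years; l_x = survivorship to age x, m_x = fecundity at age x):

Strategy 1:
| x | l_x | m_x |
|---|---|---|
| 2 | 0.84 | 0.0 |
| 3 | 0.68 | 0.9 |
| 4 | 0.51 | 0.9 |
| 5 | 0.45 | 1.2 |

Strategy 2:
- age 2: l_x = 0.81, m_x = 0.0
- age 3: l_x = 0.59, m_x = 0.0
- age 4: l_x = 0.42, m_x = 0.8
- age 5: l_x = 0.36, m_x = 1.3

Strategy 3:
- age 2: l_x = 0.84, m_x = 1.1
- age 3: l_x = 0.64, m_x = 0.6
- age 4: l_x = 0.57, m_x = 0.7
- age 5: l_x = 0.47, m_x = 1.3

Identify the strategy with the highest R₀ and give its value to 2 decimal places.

Strategy 1: R₀ = 0.84×0.0 + 0.68×0.9 + 0.51×0.9 + 0.45×1.2 = 1.6110
Strategy 2: R₀ = 0.81×0.0 + 0.59×0.0 + 0.42×0.8 + 0.36×1.3 = 0.8040
Strategy 3: R₀ = 0.84×1.1 + 0.64×0.6 + 0.57×0.7 + 0.47×1.3 = 2.3180
Highest R₀: strategy 3 with 2.3180.

2.32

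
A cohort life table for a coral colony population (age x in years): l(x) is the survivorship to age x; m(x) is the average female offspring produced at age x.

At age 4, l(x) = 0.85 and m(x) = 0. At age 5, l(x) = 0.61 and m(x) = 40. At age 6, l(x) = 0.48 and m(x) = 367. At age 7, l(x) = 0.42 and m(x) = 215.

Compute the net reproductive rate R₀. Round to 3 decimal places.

290.860

R₀ = Σ l(x) m(x):
  age 4: 0.85 × 0 = 0.0000
  age 5: 0.61 × 40 = 24.4000
  age 6: 0.48 × 367 = 176.1600
  age 7: 0.42 × 215 = 90.3000
R₀ = 0.0000 + 24.4000 + 176.1600 + 90.3000 = 290.8600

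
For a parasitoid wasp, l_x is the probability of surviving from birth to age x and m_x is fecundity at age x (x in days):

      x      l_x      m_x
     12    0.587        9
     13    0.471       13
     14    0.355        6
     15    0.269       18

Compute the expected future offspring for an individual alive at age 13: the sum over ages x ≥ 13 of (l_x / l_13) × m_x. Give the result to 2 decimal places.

27.80

l_13 = 0.471. Conditional survival from age 13 to x is l_x / l_13.
  x=13: (0.471/0.471) × 13 = 13.0000
  x=14: (0.355/0.471) × 6 = 4.5223
  x=15: (0.269/0.471) × 18 = 10.2803
Sum = 13.0000 + 4.5223 + 10.2803 = 27.8025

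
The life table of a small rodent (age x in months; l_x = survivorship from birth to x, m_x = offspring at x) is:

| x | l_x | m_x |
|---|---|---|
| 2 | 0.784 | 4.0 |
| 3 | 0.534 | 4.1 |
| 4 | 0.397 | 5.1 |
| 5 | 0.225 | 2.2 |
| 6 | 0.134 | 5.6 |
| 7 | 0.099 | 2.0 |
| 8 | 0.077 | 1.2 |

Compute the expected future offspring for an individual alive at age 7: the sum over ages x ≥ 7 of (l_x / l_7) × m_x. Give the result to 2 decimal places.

l_7 = 0.099. Conditional survival from age 7 to x is l_x / l_7.
  x=7: (0.099/0.099) × 2.0 = 2.0000
  x=8: (0.077/0.099) × 1.2 = 0.9333
Sum = 2.0000 + 0.9333 = 2.9333

2.93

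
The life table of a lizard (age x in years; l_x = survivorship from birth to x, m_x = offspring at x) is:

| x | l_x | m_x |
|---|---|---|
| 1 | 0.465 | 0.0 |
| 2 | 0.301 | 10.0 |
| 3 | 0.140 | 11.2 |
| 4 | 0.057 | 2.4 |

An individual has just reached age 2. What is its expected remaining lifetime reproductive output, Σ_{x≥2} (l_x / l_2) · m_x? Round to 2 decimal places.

l_2 = 0.301. Conditional survival from age 2 to x is l_x / l_2.
  x=2: (0.301/0.301) × 10.0 = 10.0000
  x=3: (0.140/0.301) × 11.2 = 5.2093
  x=4: (0.057/0.301) × 2.4 = 0.4545
Sum = 10.0000 + 5.2093 + 0.4545 = 15.6638

15.66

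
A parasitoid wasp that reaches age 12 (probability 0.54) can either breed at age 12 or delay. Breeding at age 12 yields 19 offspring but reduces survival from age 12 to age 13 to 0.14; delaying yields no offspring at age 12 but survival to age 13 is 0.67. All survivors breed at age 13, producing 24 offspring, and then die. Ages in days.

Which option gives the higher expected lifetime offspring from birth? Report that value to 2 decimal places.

breed at age 12: R₀ = 0.54 × (19 + 0.14 × 24) = 0.54 × 22.3600 = 12.0744
delay to age 13: R₀ = 0.54 × (0.67 × 24) = 0.54 × 16.0800 = 8.6832
Higher: breed at age 12 (12.0744).

12.07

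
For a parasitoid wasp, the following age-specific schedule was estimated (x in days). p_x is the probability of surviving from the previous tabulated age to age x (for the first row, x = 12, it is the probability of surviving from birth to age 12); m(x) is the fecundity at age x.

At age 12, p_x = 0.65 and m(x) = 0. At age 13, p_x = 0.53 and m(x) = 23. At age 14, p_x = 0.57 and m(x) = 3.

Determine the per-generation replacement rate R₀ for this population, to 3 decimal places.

Survivorship from birth: l_x = p_12·p_13·…·p_x.
  l_12 = 0.65000
  l_13 = 0.34450
  l_14 = 0.19637
R₀ = Σ l_x m(x):
  age 12: 0.65000 × 0 = 0.0000
  age 13: 0.34450 × 23 = 7.9235
  age 14: 0.19637 × 3 = 0.5891
R₀ = 0.0000 + 7.9235 + 0.5891 = 8.5126

8.513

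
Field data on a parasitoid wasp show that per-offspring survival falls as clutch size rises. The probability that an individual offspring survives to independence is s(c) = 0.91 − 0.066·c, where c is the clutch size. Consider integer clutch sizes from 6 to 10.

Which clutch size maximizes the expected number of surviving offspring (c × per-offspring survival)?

7

Expected surviving offspring = c × s(c):
  c=6: 6 × 0.514 = 3.084
  c=7: 7 × 0.448 = 3.136
  c=8: 8 × 0.382 = 3.056
  c=9: 9 × 0.316 = 2.844
  c=10: 10 × 0.250 = 2.500
Maximum at c = 7 (3.136 surviving offspring).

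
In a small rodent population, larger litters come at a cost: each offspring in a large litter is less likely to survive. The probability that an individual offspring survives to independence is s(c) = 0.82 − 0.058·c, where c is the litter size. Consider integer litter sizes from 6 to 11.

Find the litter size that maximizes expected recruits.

7

Expected recruits = c × s(c):
  c=6: 6 × 0.472 = 2.832
  c=7: 7 × 0.414 = 2.898
  c=8: 8 × 0.356 = 2.848
  c=9: 9 × 0.298 = 2.682
  c=10: 10 × 0.240 = 2.400
  c=11: 11 × 0.182 = 2.002
Maximum at c = 7 (2.898 recruits).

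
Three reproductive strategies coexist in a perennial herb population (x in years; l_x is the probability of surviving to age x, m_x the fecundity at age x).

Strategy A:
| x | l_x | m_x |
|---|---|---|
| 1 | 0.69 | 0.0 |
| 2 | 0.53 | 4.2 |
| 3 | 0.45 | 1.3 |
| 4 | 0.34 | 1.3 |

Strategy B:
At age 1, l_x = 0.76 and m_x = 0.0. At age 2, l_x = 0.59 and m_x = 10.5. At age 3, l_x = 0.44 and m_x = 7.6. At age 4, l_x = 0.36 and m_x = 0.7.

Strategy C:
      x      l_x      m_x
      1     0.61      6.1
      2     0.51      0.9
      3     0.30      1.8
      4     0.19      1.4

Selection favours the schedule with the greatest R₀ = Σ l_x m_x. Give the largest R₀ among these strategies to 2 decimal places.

9.79

Strategy A: R₀ = 0.69×0.0 + 0.53×4.2 + 0.45×1.3 + 0.34×1.3 = 3.2530
Strategy B: R₀ = 0.76×0.0 + 0.59×10.5 + 0.44×7.6 + 0.36×0.7 = 9.7910
Strategy C: R₀ = 0.61×6.1 + 0.51×0.9 + 0.30×1.8 + 0.19×1.4 = 4.9860
Highest R₀: strategy B with 9.7910.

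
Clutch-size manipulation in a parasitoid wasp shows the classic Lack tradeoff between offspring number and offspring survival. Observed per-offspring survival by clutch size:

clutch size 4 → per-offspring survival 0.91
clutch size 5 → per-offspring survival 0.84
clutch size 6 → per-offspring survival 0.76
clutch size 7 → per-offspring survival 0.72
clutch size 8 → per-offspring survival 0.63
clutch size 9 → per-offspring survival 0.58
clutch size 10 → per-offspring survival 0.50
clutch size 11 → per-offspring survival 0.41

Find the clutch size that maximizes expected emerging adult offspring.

9

Expected emerging adult offspring = c × s(c):
  c=4: 4 × 0.91 = 3.640
  c=5: 5 × 0.84 = 4.200
  c=6: 6 × 0.76 = 4.560
  c=7: 7 × 0.72 = 5.040
  c=8: 8 × 0.63 = 5.040
  c=9: 9 × 0.58 = 5.220
  c=10: 10 × 0.50 = 5.000
  c=11: 11 × 0.41 = 4.510
Maximum at c = 9 (5.220 emerging adult offspring).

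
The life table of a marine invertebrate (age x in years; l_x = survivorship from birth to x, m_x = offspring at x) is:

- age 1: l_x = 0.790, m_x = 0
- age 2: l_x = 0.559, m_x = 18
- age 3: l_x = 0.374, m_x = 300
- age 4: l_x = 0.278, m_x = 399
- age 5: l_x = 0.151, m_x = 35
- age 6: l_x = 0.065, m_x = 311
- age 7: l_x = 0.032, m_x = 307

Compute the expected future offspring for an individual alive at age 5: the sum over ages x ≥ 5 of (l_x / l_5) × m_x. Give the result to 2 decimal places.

l_5 = 0.151. Conditional survival from age 5 to x is l_x / l_5.
  x=5: (0.151/0.151) × 35 = 35.0000
  x=6: (0.065/0.151) × 311 = 133.8742
  x=7: (0.032/0.151) × 307 = 65.0596
Sum = 35.0000 + 133.8742 + 65.0596 = 233.9338

233.93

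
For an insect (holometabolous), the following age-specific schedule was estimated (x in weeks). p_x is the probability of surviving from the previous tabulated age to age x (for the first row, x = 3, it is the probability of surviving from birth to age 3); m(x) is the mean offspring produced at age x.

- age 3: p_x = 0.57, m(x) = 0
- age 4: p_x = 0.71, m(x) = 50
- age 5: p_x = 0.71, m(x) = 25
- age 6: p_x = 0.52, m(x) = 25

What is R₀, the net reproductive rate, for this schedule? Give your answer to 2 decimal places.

Survivorship from birth: l_x = p_3·p_4·…·p_x.
  l_3 = 0.57000
  l_4 = 0.40470
  l_5 = 0.28734
  l_6 = 0.14942
R₀ = Σ l_x m(x):
  age 3: 0.57000 × 0 = 0.0000
  age 4: 0.40470 × 50 = 20.2350
  age 5: 0.28734 × 25 = 7.1835
  age 6: 0.14942 × 25 = 3.7355
R₀ = 0.0000 + 20.2350 + 7.1835 + 3.7355 = 31.1540

31.15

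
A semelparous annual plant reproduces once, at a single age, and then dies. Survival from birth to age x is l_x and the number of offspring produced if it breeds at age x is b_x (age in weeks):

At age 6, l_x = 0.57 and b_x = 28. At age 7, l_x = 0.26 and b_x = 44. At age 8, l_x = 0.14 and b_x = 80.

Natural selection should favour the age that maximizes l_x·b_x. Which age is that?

6

Expected offspring if breeding at age x = l_x × b_x:
  age 6: 0.57 × 28 = 15.960
  age 7: 0.26 × 44 = 11.440
  age 8: 0.14 × 80 = 11.200
Maximum at age 6 (15.960).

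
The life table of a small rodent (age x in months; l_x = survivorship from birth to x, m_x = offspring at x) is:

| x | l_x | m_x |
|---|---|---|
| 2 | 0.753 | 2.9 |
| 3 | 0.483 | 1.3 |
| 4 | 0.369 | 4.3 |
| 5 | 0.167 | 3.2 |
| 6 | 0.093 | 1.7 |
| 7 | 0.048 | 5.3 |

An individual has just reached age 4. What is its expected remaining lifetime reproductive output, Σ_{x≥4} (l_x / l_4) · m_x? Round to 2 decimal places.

6.87

l_4 = 0.369. Conditional survival from age 4 to x is l_x / l_4.
  x=4: (0.369/0.369) × 4.3 = 4.3000
  x=5: (0.167/0.369) × 3.2 = 1.4482
  x=6: (0.093/0.369) × 1.7 = 0.4285
  x=7: (0.048/0.369) × 5.3 = 0.6894
Sum = 4.3000 + 1.4482 + 0.4285 + 0.6894 = 6.8661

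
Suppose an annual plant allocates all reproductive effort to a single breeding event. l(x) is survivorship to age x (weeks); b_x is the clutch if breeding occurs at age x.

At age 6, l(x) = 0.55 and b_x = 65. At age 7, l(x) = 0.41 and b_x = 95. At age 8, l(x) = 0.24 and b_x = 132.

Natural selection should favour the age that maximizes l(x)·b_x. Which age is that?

Expected offspring if breeding at age x = l(x) × b_x:
  age 6: 0.55 × 65 = 35.750
  age 7: 0.41 × 95 = 38.950
  age 8: 0.24 × 132 = 31.680
Maximum at age 7 (38.950).

7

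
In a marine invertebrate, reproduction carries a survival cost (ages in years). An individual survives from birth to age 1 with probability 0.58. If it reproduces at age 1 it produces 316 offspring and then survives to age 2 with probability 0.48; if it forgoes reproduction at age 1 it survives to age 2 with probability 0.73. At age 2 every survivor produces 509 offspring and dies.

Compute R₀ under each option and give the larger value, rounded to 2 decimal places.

breed at age 1: R₀ = 0.58 × (316 + 0.48 × 509) = 0.58 × 560.3200 = 324.9856
delay to age 2: R₀ = 0.58 × (0.73 × 509) = 0.58 × 371.5700 = 215.5106
Higher: breed at age 1 (324.9856).

324.99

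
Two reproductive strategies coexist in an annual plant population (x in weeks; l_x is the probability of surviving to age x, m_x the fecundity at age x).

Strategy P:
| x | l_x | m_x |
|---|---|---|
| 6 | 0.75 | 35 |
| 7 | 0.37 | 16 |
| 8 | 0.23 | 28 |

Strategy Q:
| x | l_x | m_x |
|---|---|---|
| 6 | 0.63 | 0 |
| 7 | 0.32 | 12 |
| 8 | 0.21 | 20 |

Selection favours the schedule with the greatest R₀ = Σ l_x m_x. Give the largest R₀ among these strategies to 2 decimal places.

Strategy P: R₀ = 0.75×35 + 0.37×16 + 0.23×28 = 38.6100
Strategy Q: R₀ = 0.63×0 + 0.32×12 + 0.21×20 = 8.0400
Highest R₀: strategy P with 38.6100.

38.61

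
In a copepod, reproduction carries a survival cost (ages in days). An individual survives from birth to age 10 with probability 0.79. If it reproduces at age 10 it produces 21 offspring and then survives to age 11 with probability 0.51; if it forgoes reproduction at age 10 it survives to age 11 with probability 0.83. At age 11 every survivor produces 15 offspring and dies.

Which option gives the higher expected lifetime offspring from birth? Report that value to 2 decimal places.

22.63

breed at age 10: R₀ = 0.79 × (21 + 0.51 × 15) = 0.79 × 28.6500 = 22.6335
delay to age 11: R₀ = 0.79 × (0.83 × 15) = 0.79 × 12.4500 = 9.8355
Higher: breed at age 10 (22.6335).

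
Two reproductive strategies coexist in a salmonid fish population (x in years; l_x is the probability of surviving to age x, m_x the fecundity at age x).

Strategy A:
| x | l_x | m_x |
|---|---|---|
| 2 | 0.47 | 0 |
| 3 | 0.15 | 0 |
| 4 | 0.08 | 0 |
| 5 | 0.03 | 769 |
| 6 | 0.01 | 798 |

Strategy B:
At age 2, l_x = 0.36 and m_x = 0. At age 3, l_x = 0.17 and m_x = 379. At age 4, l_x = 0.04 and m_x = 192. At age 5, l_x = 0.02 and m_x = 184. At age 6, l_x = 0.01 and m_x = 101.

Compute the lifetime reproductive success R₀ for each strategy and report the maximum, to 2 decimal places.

76.80

Strategy A: R₀ = 0.47×0 + 0.15×0 + 0.08×0 + 0.03×769 + 0.01×798 = 31.0500
Strategy B: R₀ = 0.36×0 + 0.17×379 + 0.04×192 + 0.02×184 + 0.01×101 = 76.8000
Highest R₀: strategy B with 76.8000.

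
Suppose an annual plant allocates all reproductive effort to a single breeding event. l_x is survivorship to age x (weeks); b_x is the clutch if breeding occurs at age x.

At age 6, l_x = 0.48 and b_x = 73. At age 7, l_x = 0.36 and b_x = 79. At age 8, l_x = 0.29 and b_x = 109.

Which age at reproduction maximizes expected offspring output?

6

Expected offspring if breeding at age x = l_x × b_x:
  age 6: 0.48 × 73 = 35.040
  age 7: 0.36 × 79 = 28.440
  age 8: 0.29 × 109 = 31.610
Maximum at age 6 (35.040).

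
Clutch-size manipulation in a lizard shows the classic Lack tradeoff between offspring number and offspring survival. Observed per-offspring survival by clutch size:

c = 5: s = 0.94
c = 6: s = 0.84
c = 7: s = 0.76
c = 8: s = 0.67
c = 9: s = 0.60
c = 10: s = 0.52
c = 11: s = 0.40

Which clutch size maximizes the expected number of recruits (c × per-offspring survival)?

9

Expected recruits = c × s(c):
  c=5: 5 × 0.94 = 4.700
  c=6: 6 × 0.84 = 5.040
  c=7: 7 × 0.76 = 5.320
  c=8: 8 × 0.67 = 5.360
  c=9: 9 × 0.60 = 5.400
  c=10: 10 × 0.52 = 5.200
  c=11: 11 × 0.40 = 4.400
Maximum at c = 9 (5.400 recruits).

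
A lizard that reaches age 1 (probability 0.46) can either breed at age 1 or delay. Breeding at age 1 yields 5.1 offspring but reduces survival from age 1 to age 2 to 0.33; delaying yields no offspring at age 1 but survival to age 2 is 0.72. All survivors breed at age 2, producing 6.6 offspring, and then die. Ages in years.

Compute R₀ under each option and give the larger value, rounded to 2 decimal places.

3.35

breed at age 1: R₀ = 0.46 × (5.1 + 0.33 × 6.6) = 0.46 × 7.2780 = 3.3479
delay to age 2: R₀ = 0.46 × (0.72 × 6.6) = 0.46 × 4.7520 = 2.1859
Higher: breed at age 1 (3.3479).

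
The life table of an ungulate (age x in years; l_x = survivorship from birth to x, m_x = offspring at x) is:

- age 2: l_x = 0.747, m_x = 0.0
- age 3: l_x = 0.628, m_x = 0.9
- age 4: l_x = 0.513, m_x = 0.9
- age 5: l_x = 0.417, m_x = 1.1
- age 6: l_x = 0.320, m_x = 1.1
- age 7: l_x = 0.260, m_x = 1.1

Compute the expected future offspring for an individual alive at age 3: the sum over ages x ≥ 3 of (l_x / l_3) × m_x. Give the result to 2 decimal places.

l_3 = 0.628. Conditional survival from age 3 to x is l_x / l_3.
  x=3: (0.628/0.628) × 0.9 = 0.9000
  x=4: (0.513/0.628) × 0.9 = 0.7352
  x=5: (0.417/0.628) × 1.1 = 0.7304
  x=6: (0.320/0.628) × 1.1 = 0.5605
  x=7: (0.260/0.628) × 1.1 = 0.4554
Sum = 0.9000 + 0.7352 + 0.7304 + 0.5605 + 0.4554 = 3.3815

3.38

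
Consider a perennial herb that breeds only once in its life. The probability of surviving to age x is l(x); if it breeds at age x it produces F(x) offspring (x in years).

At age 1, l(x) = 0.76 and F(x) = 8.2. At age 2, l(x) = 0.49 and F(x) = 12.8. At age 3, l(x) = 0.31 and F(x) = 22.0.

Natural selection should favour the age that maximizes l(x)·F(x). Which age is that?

3

Expected offspring if breeding at age x = l(x) × F(x):
  age 1: 0.76 × 8.2 = 6.232
  age 2: 0.49 × 12.8 = 6.272
  age 3: 0.31 × 22.0 = 6.820
Maximum at age 3 (6.820).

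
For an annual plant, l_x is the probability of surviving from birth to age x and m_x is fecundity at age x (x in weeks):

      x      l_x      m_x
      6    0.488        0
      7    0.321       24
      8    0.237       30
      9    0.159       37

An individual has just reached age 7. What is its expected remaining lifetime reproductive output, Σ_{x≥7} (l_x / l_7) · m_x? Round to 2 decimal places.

64.48

l_7 = 0.321. Conditional survival from age 7 to x is l_x / l_7.
  x=7: (0.321/0.321) × 24 = 24.0000
  x=8: (0.237/0.321) × 30 = 22.1495
  x=9: (0.159/0.321) × 37 = 18.3271
Sum = 24.0000 + 22.1495 + 18.3271 = 64.4766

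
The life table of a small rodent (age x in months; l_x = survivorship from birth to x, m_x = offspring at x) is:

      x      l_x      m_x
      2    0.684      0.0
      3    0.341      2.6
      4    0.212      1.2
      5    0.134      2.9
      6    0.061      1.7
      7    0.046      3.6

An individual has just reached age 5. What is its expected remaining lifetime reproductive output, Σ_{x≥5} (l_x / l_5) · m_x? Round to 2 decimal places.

l_5 = 0.134. Conditional survival from age 5 to x is l_x / l_5.
  x=5: (0.134/0.134) × 2.9 = 2.9000
  x=6: (0.061/0.134) × 1.7 = 0.7739
  x=7: (0.046/0.134) × 3.6 = 1.2358
Sum = 2.9000 + 0.7739 + 1.2358 = 4.9097

4.91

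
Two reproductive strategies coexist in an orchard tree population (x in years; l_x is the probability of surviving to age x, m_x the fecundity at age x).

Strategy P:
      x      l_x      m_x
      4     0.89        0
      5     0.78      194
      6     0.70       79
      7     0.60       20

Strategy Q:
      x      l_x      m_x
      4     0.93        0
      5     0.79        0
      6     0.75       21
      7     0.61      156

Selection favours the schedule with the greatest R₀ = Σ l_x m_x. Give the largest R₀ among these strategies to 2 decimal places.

218.62

Strategy P: R₀ = 0.89×0 + 0.78×194 + 0.70×79 + 0.60×20 = 218.6200
Strategy Q: R₀ = 0.93×0 + 0.79×0 + 0.75×21 + 0.61×156 = 110.9100
Highest R₀: strategy P with 218.6200.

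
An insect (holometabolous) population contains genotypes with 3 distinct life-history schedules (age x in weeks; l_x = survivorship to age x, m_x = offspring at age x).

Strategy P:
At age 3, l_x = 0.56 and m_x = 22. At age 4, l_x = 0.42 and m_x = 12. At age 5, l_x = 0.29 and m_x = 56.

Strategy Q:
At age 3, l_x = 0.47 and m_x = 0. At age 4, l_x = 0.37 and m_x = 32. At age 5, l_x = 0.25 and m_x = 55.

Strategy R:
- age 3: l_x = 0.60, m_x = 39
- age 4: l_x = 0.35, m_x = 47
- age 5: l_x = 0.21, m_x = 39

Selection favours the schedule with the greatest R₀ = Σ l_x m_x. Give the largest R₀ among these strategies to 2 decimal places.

48.04

Strategy P: R₀ = 0.56×22 + 0.42×12 + 0.29×56 = 33.6000
Strategy Q: R₀ = 0.47×0 + 0.37×32 + 0.25×55 = 25.5900
Strategy R: R₀ = 0.60×39 + 0.35×47 + 0.21×39 = 48.0400
Highest R₀: strategy R with 48.0400.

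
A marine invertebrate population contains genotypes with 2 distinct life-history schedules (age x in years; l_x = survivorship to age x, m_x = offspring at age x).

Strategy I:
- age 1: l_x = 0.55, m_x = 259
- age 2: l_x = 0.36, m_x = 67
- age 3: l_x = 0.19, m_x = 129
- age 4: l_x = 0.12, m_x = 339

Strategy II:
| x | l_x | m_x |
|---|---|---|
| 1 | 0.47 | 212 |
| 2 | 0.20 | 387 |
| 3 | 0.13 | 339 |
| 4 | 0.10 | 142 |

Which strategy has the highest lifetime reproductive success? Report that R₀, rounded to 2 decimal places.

Strategy I: R₀ = 0.55×259 + 0.36×67 + 0.19×129 + 0.12×339 = 231.7600
Strategy II: R₀ = 0.47×212 + 0.20×387 + 0.13×339 + 0.10×142 = 235.3100
Highest R₀: strategy II with 235.3100.

235.31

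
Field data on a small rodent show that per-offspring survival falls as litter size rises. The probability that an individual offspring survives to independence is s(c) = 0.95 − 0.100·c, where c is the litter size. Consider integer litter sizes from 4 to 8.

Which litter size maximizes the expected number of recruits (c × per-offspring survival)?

5

Expected recruits = c × s(c):
  c=4: 4 × 0.550 = 2.200
  c=5: 5 × 0.450 = 2.250
  c=6: 6 × 0.350 = 2.100
  c=7: 7 × 0.250 = 1.750
  c=8: 8 × 0.150 = 1.200
Maximum at c = 5 (2.250 recruits).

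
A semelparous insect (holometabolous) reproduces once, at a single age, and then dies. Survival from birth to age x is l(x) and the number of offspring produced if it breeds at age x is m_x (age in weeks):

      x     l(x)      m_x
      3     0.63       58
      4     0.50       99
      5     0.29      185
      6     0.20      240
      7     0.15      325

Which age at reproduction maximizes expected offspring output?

Expected offspring if breeding at age x = l(x) × m_x:
  age 3: 0.63 × 58 = 36.540
  age 4: 0.50 × 99 = 49.500
  age 5: 0.29 × 185 = 53.650
  age 6: 0.20 × 240 = 48.000
  age 7: 0.15 × 325 = 48.750
Maximum at age 5 (53.650).

5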